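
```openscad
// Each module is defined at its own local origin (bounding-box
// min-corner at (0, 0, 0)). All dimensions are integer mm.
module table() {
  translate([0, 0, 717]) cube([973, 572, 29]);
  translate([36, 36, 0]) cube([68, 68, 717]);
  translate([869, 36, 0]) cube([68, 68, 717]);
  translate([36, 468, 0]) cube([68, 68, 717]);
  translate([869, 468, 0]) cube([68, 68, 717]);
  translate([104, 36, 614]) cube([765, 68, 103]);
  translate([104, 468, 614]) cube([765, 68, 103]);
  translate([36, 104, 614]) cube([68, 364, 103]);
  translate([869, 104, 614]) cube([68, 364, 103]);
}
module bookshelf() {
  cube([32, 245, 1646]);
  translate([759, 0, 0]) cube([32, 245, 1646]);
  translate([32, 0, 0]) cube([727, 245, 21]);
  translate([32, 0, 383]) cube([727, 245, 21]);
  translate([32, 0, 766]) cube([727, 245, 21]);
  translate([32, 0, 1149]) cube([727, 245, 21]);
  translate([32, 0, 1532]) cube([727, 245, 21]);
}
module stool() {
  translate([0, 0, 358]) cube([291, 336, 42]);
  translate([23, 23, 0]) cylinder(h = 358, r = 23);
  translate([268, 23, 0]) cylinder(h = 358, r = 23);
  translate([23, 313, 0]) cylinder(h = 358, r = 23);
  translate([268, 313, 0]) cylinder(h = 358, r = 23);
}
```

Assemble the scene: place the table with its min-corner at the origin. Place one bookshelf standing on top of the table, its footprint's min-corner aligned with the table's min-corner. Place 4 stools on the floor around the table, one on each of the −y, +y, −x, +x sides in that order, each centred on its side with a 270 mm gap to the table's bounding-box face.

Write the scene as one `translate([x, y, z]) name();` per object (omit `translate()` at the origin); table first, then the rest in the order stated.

table();
translate([0, 0, 746]) bookshelf();
translate([341, -606, 0]) stool();
translate([341, 842, 0]) stool();
translate([-561, 118, 0]) stool();
translate([1243, 118, 0]) stool();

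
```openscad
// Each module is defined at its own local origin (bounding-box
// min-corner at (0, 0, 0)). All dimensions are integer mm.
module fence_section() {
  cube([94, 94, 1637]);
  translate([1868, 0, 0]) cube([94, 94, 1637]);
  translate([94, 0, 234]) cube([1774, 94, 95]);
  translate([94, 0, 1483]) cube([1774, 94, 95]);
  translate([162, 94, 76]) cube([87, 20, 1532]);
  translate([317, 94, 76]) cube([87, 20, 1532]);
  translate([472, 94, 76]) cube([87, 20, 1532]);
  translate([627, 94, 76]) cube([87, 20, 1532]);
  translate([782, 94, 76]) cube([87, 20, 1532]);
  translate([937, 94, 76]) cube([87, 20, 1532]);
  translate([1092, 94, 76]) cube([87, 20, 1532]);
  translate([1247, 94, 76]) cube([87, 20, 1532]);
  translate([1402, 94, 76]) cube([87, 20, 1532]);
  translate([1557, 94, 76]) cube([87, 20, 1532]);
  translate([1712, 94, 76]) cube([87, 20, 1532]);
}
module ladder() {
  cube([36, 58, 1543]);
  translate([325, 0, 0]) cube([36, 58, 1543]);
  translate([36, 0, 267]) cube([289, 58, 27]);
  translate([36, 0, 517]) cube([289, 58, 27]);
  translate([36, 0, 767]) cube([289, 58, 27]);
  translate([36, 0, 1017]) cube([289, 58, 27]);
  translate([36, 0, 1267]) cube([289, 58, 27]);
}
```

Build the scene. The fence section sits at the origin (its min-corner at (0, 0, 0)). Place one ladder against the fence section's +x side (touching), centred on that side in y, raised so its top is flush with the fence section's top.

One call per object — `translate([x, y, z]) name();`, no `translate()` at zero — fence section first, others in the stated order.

fence_section();
translate([1962, 28, 94]) ladder();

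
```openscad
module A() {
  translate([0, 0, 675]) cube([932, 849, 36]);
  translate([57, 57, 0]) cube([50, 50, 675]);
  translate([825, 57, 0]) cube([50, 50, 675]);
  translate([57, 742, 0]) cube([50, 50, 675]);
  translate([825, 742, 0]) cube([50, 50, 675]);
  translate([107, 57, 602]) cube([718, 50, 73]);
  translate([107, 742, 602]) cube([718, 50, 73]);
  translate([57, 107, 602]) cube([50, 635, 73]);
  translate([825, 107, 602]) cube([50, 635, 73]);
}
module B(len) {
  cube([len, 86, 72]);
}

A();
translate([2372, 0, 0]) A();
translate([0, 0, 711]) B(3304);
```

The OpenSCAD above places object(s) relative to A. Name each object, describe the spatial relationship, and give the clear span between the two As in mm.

Second table starts at x = 2372; first ends at x = 932; clear span = 2372 − 932 = 1440 mm.

A is a table. B is a beam. A beam spans the tops of two tables. The clear span between the two tables is 1440 mm.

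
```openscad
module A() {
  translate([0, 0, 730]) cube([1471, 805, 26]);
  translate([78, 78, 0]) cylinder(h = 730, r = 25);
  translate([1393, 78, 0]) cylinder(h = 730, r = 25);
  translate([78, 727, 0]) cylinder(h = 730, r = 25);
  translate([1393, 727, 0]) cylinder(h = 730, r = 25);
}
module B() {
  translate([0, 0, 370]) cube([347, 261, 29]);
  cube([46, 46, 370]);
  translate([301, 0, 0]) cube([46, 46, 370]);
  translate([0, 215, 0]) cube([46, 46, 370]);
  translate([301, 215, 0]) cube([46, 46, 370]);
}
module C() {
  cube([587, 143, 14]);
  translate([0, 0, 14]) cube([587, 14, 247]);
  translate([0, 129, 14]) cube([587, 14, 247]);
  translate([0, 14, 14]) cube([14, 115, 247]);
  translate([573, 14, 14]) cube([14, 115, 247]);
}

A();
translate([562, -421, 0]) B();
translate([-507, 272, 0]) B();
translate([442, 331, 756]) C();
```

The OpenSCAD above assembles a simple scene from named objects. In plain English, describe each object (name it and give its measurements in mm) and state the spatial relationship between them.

A is a table with a 1471×805 mm rectangular top, 26 mm thick, top surface at z = 756 mm, supported by four round legs of 50 mm diameter, each leg's bounding box inset 53 mm from the nearest pair of top edges, running from the floor.

B is a four-legged stool. The seat is a 347×261×29 mm slab whose top surface is at z = 399 mm; four square legs, each 46×46 mm in cross-section, run from the floor (z = 0) to the underside of the seat, each flush with a corner of the seat.

C is an open storage box with external size 587×143×261 mm and wall thickness 14 mm (the base is also 14 mm thick). The base covers the whole footprint; the four walls stand on the base, with the y-facing walls full-width and the x-facing walls fitting between their inner faces.

Two stools sit around the table at the −y, −x sides. The open box is on top of the table, centred.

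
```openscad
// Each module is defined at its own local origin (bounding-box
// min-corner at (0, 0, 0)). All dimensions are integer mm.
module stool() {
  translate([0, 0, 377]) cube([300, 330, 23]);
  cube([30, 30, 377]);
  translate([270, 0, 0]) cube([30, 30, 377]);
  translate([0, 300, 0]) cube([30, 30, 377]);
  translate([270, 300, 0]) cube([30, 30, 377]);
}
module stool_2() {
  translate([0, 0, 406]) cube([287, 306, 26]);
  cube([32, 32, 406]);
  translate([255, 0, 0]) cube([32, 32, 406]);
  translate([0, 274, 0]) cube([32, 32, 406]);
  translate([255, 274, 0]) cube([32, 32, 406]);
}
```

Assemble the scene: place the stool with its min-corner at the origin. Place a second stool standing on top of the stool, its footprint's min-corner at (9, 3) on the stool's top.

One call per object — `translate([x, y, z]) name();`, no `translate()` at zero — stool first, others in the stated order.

stool();
translate([9, 3, 400]) stool_2();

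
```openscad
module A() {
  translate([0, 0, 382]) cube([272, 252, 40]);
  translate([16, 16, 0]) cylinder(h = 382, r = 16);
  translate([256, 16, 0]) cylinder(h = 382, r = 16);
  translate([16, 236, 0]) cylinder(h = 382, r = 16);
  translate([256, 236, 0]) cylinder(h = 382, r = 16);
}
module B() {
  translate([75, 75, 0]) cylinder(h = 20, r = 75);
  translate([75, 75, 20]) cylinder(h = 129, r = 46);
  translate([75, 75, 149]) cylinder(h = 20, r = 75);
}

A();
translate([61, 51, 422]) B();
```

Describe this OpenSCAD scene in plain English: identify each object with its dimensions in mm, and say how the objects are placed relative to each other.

A is a simple wooden stool: a rectangular seat 272 mm (x) by 252 mm (y), 40 mm thick, top face at z = 422 mm, on four round legs, each 32 mm in diameter. The legs rest on z = 0, each leg's axis is inset half a diameter from the nearest pair of seat edges (so the leg's bounding box is flush with the corner).

B is a spool: two coaxial disc flanges of radius 75 mm and thickness 20 mm, joined by a core cylinder of radius 46 mm and height 129 mm. The lower flange rests on z = 0 and the three cylinders share a vertical axis.

The spool is on top of the stool, centred.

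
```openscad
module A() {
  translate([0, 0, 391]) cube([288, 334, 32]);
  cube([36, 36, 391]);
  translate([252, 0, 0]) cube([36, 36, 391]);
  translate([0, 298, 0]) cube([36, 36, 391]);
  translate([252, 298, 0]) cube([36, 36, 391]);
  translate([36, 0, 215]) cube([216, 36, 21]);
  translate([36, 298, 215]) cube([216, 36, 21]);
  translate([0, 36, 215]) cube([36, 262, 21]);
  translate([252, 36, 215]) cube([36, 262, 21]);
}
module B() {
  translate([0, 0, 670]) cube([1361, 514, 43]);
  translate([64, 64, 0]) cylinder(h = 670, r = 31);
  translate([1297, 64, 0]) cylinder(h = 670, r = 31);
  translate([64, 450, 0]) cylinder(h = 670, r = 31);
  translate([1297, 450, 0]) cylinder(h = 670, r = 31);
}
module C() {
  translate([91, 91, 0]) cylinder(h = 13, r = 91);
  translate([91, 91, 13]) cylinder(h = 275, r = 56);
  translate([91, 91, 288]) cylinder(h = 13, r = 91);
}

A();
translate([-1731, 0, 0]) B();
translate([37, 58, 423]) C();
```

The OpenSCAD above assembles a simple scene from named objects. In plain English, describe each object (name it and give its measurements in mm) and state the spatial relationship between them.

A is a simple wooden stool: a rectangular seat 288 mm (x) by 334 mm (y), 32 mm thick, top face at z = 423 mm, on four square legs, each 36×36 mm in cross-section. The legs rest on z = 0, each flush with a corner of the seat. Four stretchers, 36 mm wide and 21 mm tall, connect adjacent legs with their undersides at z = 215 mm, each running between the inner faces of the legs it joins and aligned with the legs' outer faces on the other axis.

B is a table: top 1361 mm (x) × 514 mm (y), 43 mm thick, upper face at z = 713 mm, on four round legs of 62 mm diameter, each leg's bounding box inset 33 mm from the nearest pair of top edges, running from z = 0 to the bottom of the top.

C is a spool: two coaxial disc flanges of radius 91 mm and thickness 13 mm, joined by a core cylinder of radius 56 mm and height 275 mm. The lower flange rests on z = 0 and the three cylinders share a vertical axis.

The table is on the floor beside the stool on its −x side. The spool is on top of the stool.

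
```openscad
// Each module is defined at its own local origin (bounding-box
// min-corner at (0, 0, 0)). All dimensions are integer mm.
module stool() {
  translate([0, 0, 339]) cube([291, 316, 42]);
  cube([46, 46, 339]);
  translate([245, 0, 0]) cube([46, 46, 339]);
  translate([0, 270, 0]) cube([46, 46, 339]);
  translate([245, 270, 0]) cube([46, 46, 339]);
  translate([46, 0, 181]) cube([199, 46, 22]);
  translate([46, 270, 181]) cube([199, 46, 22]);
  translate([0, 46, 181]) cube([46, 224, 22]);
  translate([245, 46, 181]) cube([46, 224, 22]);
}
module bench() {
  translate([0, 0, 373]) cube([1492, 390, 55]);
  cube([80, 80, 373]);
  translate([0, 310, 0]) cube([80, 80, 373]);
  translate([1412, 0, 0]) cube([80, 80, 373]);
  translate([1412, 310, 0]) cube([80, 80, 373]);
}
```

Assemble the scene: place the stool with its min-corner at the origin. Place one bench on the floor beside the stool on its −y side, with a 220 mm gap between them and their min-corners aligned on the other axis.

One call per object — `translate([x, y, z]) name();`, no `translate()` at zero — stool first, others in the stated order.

stool();
translate([0, -610, 0]) bench();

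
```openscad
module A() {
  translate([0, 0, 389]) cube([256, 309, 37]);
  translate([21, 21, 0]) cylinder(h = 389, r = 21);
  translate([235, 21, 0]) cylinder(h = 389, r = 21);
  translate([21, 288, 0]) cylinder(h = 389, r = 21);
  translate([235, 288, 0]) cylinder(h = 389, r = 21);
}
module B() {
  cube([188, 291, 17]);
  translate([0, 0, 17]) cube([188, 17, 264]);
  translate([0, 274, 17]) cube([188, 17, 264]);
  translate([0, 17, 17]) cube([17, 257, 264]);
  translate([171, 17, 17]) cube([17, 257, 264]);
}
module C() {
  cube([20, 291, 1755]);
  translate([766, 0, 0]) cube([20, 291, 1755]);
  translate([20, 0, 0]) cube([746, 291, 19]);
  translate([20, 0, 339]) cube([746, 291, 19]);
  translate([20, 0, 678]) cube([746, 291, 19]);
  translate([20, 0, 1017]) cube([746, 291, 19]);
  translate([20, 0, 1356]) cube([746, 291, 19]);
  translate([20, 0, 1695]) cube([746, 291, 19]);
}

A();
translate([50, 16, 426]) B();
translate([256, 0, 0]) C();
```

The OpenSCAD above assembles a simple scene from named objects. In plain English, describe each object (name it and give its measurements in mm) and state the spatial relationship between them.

A is a four-legged stool. The seat is a 256×309×37 mm slab whose top surface is at z = 426 mm; four round legs, each 42 mm in diameter, run from the floor (z = 0) to the underside of the seat, each leg's axis is inset half a diameter from the nearest pair of seat edges (so the leg's bounding box is flush with the corner).

B is an open storage box with external size 188×291×281 mm and wall thickness 17 mm (the base is also 17 mm thick). The base covers the whole footprint; the four walls stand on the base, with the y-facing walls full-width and the x-facing walls fitting between their inner faces.

C is an open bookshelf. Two side panels, each 20 mm thick, 291 mm deep and 1755 mm tall, stand 786 mm apart (outside-to-outside). Between them sit 6 shelves, each 19 mm thick and 291 mm deep, spanning the full gap between the sides. The bottom shelf rests on the floor (its underside at z = 0) and the clear gap between one shelf's top and the next shelf's underside is 320 mm.

The open box is on top of the stool. The bookshelf is against the stool's +x side, with their −y faces flush.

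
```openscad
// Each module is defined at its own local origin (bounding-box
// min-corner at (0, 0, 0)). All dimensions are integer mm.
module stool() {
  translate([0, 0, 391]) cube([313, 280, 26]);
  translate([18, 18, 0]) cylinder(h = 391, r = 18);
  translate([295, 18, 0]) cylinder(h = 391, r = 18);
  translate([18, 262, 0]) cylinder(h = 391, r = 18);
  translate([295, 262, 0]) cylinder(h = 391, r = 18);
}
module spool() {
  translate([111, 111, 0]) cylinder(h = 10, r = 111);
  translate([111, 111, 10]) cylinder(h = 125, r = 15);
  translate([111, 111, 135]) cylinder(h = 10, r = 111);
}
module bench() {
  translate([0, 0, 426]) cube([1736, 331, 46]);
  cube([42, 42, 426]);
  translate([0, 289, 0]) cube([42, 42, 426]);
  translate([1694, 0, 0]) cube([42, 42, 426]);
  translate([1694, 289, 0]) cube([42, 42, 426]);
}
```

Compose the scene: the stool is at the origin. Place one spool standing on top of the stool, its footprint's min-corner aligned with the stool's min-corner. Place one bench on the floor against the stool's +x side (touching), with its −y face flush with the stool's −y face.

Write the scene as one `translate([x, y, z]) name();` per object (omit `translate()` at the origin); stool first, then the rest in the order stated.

stool();
translate([0, 0, 417]) spool();
translate([313, 0, 0]) bench();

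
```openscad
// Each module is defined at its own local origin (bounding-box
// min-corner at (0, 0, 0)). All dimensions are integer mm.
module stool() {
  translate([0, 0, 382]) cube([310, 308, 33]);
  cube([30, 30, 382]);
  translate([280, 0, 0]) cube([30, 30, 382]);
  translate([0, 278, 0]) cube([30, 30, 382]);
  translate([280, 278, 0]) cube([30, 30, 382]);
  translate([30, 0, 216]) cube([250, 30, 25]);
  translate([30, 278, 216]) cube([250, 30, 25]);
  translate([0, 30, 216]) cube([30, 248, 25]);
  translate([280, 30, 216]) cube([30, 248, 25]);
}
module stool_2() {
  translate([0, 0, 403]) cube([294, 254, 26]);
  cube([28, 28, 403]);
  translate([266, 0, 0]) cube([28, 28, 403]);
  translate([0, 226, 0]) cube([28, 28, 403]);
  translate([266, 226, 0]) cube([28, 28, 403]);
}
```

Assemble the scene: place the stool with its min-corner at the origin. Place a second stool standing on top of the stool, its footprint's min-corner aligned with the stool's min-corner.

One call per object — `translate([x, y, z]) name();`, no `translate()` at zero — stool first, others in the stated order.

stool();
translate([0, 0, 415]) stool_2();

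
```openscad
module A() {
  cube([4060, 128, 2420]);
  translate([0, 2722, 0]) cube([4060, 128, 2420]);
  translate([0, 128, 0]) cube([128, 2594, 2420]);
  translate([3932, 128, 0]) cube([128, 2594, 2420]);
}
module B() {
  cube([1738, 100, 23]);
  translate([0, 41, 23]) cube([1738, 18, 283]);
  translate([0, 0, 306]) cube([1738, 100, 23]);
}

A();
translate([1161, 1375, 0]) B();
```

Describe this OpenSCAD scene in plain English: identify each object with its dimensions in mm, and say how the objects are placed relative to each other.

A is the wall frame of a small rectangular building: four walls, each 2420 mm tall and 128 mm thick, enclosing a footprint 4060 mm (x) by 2850 mm (y) outside-to-outside, with no floor or roof. The front and back walls (the −y and +y sides) span the full width; the two side walls fit between them.

B is an I-beam lying along x, 1738 mm long. Overall section height 329 mm. Two flanges 100 mm wide (y) and 23 mm thick, one on the floor and one at the top; a web 18 mm thick runs between them, centred on the flange width.

The I-beam sits inside the house frame, centred.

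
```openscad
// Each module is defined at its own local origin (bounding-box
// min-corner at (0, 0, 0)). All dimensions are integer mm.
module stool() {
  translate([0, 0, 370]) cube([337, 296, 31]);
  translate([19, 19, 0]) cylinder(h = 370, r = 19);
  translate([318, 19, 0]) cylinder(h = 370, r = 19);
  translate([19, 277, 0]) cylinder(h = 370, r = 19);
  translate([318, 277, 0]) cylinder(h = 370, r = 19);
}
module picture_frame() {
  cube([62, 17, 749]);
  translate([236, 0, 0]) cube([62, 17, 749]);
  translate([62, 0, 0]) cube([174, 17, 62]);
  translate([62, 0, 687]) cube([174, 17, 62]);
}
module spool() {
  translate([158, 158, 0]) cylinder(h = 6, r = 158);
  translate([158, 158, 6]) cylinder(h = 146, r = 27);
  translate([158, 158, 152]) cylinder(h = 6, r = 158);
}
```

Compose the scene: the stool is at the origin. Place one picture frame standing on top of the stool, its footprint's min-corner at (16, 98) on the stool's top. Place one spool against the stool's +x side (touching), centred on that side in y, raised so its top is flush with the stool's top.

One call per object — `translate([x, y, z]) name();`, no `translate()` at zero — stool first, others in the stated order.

stool();
translate([16, 98, 401]) picture_frame();
translate([337, -10, 243]) spool();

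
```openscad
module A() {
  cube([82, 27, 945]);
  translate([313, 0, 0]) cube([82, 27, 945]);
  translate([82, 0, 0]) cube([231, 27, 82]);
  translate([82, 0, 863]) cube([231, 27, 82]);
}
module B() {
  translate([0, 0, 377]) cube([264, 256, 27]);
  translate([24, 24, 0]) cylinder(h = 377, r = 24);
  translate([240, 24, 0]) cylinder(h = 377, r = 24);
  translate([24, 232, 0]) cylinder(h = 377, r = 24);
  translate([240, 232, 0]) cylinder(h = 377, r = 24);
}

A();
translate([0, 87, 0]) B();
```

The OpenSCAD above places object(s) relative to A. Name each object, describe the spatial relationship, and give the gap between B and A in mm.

The stool's nearest face is 60 mm from the picture frame's +y face.

A is a picture frame. B is a stool. The stool is on the floor beside the picture frame on its +y side. The gap between the stool and the picture frame is 60 mm.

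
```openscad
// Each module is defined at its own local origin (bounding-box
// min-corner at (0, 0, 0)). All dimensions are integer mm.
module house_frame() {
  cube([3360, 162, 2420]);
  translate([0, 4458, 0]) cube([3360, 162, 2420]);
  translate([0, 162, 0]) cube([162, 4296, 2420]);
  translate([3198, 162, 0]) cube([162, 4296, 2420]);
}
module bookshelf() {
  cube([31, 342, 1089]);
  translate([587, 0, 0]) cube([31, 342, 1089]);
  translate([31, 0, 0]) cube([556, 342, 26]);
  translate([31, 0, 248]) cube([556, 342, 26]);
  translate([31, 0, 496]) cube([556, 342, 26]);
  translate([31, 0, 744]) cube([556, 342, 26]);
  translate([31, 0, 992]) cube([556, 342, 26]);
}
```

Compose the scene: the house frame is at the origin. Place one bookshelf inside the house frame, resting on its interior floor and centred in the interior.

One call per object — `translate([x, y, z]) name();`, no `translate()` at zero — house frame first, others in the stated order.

house_frame();
translate([1371, 2139, 0]) bookshelf();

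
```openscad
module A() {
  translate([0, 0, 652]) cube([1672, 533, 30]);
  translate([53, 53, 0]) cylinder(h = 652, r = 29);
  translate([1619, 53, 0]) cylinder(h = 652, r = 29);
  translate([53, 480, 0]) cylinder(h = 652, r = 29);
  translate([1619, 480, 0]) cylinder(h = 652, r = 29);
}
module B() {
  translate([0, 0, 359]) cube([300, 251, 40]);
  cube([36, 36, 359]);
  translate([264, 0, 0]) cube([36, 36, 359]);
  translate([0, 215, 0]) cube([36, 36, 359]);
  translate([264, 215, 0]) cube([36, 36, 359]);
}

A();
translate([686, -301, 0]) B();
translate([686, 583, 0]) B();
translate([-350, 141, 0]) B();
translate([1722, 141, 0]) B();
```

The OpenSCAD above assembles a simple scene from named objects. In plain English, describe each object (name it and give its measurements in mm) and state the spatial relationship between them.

A is a table: top 1672 mm (x) × 533 mm (y), 30 mm thick, upper face at z = 682 mm, on four round legs of 58 mm diameter, each leg's bounding box inset 24 mm from the nearest pair of top edges, running from z = 0 to the bottom of the top.

B is a four-legged stool. The seat is a 300×251×40 mm slab whose top surface is at z = 399 mm; four square legs, each 36×36 mm in cross-section, run from the floor (z = 0) to the underside of the seat, each flush with a corner of the seat.

Four stools sit around the table at the −y, +y, −x, +x sides.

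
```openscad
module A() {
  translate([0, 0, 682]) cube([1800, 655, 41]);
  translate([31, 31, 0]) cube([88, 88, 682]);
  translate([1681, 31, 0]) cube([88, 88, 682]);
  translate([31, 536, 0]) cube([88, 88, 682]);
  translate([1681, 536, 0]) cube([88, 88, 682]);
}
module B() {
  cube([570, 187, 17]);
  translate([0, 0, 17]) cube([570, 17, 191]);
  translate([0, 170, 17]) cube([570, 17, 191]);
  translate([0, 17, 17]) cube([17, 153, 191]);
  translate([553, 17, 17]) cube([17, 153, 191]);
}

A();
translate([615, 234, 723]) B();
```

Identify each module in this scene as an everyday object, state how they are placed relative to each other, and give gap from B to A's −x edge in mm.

The open box's min-x is at 615; the table's min-x is 0; gap = 615 mm.

A is a table. B is an open box. The open box is on top of the table, centred. The gap from the open box to the table's −x edge is 615 mm.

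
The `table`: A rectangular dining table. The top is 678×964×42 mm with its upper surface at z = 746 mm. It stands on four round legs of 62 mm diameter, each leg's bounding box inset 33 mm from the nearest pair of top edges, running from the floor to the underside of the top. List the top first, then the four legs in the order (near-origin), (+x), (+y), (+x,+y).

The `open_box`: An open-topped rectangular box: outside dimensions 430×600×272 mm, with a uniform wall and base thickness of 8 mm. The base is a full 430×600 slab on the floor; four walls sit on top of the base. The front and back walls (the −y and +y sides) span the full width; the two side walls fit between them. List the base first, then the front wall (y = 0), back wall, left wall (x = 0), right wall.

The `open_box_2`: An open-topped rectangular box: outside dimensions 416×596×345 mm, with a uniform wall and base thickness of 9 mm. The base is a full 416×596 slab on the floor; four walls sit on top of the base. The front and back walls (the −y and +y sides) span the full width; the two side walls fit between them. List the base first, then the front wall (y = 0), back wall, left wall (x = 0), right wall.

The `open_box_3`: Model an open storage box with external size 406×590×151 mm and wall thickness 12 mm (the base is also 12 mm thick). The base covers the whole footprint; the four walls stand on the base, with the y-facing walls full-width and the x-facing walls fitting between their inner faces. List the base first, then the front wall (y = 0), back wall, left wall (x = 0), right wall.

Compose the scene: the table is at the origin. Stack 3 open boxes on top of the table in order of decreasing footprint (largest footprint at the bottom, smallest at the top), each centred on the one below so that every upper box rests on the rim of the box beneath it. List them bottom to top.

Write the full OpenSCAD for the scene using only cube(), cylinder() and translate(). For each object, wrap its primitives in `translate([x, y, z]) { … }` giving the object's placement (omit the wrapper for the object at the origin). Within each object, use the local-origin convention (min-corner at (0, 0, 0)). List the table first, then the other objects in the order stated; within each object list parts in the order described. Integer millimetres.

translate([0, 0, 704]) cube([678, 964, 42]);
translate([64, 64, 0]) cylinder(h = 704, r = 31);
translate([614, 64, 0]) cylinder(h = 704, r = 31);
translate([64, 900, 0]) cylinder(h = 704, r = 31);
translate([614, 900, 0]) cylinder(h = 704, r = 31);
translate([124, 182, 746]) {
  cube([430, 600, 8]);
  translate([0, 0, 8]) cube([430, 8, 264]);
  translate([0, 592, 8]) cube([430, 8, 264]);
  translate([0, 8, 8]) cube([8, 584, 264]);
  translate([422, 8, 8]) cube([8, 584, 264]);
}
translate([131, 184, 1018]) {
  cube([416, 596, 9]);
  translate([0, 0, 9]) cube([416, 9, 336]);
  translate([0, 587, 9]) cube([416, 9, 336]);
  translate([0, 9, 9]) cube([9, 578, 336]);
  translate([407, 9, 9]) cube([9, 578, 336]);
}
translate([136, 187, 1363]) {
  cube([406, 590, 12]);
  translate([0, 0, 12]) cube([406, 12, 139]);
  translate([0, 578, 12]) cube([406, 12, 139]);
  translate([0, 12, 12]) cube([12, 566, 139]);
  translate([394, 12, 12]) cube([12, 566, 139]);
}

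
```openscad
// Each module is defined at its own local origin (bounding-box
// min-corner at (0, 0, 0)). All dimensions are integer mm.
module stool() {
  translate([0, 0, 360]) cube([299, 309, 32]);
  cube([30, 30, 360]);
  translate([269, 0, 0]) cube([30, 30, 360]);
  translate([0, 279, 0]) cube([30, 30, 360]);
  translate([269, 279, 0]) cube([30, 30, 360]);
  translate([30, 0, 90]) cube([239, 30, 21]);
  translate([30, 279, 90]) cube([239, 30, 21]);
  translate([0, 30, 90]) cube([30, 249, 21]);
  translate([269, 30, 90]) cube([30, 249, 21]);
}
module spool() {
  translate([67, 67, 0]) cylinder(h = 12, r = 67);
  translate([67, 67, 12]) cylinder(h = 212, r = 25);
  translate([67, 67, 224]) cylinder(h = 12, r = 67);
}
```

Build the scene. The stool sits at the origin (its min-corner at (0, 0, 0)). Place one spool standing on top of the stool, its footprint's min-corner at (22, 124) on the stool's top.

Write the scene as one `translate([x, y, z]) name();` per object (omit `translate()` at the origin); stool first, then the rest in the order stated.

stool();
translate([22, 124, 392]) spool();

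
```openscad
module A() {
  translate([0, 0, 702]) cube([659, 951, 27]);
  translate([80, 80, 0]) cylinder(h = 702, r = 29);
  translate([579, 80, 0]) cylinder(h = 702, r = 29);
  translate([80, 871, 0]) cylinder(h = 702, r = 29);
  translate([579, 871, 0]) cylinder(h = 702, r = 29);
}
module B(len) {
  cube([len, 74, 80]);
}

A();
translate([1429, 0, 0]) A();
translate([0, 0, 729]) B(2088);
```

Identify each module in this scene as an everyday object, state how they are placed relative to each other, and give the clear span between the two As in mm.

Second table starts at x = 1429; first ends at x = 659; clear span = 1429 − 659 = 770 mm.

A is a table. B is a beam. A beam spans the tops of two tables. The clear span between the two tables is 770 mm.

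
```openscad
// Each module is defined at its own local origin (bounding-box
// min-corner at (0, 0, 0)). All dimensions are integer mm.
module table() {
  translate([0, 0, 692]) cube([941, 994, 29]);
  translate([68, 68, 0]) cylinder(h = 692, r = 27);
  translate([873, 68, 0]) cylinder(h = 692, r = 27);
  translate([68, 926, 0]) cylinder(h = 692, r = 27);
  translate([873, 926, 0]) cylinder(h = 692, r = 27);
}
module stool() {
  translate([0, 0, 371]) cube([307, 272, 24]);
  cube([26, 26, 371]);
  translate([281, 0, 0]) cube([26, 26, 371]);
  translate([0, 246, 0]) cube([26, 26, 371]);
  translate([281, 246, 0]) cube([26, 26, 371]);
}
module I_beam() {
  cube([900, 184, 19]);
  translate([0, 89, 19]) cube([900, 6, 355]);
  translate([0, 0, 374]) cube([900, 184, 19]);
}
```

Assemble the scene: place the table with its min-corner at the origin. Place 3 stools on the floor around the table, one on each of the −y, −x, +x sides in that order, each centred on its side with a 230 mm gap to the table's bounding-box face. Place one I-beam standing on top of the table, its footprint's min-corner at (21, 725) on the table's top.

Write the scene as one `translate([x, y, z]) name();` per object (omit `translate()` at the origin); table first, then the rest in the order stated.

table();
translate([317, -502, 0]) stool();
translate([-537, 361, 0]) stool();
translate([1171, 361, 0]) stool();
translate([21, 725, 721]) I_beam();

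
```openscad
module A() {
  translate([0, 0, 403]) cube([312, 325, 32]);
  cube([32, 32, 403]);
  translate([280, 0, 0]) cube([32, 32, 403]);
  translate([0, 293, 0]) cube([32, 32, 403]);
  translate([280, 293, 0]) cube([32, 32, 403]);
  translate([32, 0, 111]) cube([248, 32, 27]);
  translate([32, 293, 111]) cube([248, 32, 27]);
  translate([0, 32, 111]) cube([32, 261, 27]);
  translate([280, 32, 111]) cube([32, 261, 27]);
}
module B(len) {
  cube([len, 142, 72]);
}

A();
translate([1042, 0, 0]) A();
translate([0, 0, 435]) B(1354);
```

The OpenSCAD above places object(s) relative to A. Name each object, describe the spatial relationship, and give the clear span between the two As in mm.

Second stool starts at x = 1042; first ends at x = 312; clear span = 1042 − 312 = 730 mm.

A is a stool. B is a beam. A beam spans the tops of two stools. The clear span between the two stools is 730 mm.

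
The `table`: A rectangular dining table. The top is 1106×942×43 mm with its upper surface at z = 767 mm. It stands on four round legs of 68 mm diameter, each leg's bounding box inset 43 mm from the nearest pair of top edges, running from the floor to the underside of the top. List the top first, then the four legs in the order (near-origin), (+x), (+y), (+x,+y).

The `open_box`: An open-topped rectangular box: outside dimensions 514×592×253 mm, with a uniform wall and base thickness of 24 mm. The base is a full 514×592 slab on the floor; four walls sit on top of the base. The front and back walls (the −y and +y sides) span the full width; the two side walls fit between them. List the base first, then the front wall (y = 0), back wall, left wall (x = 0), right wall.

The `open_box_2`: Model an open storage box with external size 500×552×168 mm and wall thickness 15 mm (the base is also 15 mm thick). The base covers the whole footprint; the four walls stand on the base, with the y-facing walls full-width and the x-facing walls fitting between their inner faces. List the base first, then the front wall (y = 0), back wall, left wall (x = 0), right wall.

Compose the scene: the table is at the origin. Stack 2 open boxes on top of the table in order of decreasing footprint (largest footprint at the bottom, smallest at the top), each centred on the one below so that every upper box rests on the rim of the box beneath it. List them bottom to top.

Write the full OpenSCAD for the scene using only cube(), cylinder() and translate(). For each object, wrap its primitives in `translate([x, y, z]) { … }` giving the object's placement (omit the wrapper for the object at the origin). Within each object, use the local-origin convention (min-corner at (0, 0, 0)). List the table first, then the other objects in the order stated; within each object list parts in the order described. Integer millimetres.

translate([0, 0, 724]) cube([1106, 942, 43]);
translate([77, 77, 0]) cylinder(h = 724, r = 34);
translate([1029, 77, 0]) cylinder(h = 724, r = 34);
translate([77, 865, 0]) cylinder(h = 724, r = 34);
translate([1029, 865, 0]) cylinder(h = 724, r = 34);
translate([296, 175, 767]) {
  cube([514, 592, 24]);
  translate([0, 0, 24]) cube([514, 24, 229]);
  translate([0, 568, 24]) cube([514, 24, 229]);
  translate([0, 24, 24]) cube([24, 544, 229]);
  translate([490, 24, 24]) cube([24, 544, 229]);
}
translate([303, 195, 1020]) {
  cube([500, 552, 15]);
  translate([0, 0, 15]) cube([500, 15, 153]);
  translate([0, 537, 15]) cube([500, 15, 153]);
  translate([0, 15, 15]) cube([15, 522, 153]);
  translate([485, 15, 15]) cube([15, 522, 153]);
}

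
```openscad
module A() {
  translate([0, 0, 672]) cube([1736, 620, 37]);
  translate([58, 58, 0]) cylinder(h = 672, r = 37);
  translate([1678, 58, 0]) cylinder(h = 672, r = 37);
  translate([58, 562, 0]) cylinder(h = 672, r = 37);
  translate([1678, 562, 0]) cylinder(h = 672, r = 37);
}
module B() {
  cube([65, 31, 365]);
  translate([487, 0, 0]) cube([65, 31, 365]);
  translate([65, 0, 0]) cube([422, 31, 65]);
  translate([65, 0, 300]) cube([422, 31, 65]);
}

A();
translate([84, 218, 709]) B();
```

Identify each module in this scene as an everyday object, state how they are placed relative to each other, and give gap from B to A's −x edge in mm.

A is a table. B is a picture frame. The picture frame is on top of the table. The gap from the picture frame to the table's −x edge is 84 mm.

The picture frame's min-x is at 84; the table's min-x is 0; gap = 84 mm.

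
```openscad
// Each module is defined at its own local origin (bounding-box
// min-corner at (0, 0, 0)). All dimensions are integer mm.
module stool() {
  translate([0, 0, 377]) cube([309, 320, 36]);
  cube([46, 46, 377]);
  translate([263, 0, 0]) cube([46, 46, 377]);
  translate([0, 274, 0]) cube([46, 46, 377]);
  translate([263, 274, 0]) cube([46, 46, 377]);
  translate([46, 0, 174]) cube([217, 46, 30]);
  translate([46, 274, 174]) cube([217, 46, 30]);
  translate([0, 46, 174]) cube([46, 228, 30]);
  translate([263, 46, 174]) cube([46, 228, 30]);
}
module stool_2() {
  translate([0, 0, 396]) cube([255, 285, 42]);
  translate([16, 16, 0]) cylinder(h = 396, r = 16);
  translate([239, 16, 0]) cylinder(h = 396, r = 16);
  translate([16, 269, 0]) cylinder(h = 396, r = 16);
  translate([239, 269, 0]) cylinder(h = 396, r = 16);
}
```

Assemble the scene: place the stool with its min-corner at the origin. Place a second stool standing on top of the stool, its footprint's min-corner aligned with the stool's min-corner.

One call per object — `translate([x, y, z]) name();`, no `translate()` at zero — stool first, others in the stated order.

stool();
translate([0, 0, 413]) stool_2();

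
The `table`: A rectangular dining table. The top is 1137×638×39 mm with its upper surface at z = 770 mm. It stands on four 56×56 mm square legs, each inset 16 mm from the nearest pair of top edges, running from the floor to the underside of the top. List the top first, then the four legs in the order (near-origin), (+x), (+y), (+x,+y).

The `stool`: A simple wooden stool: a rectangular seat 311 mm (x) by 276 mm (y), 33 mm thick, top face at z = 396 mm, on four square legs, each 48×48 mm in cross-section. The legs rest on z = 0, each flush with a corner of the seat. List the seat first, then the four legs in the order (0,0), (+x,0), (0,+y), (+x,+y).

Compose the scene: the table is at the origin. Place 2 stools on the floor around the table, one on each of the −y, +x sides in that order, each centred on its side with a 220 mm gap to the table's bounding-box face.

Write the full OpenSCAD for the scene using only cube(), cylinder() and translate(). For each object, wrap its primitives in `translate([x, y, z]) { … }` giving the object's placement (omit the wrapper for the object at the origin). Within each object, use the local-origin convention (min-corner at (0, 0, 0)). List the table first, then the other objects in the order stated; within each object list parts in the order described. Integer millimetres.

translate([0, 0, 731]) cube([1137, 638, 39]);
translate([16, 16, 0]) cube([56, 56, 731]);
translate([1065, 16, 0]) cube([56, 56, 731]);
translate([16, 566, 0]) cube([56, 56, 731]);
translate([1065, 566, 0]) cube([56, 56, 731]);
translate([413, -496, 0]) {
  translate([0, 0, 363]) cube([311, 276, 33]);
  cube([48, 48, 363]);
  translate([263, 0, 0]) cube([48, 48, 363]);
  translate([0, 228, 0]) cube([48, 48, 363]);
  translate([263, 228, 0]) cube([48, 48, 363]);
}
translate([1357, 181, 0]) {
  translate([0, 0, 363]) cube([311, 276, 33]);
  cube([48, 48, 363]);
  translate([263, 0, 0]) cube([48, 48, 363]);
  translate([0, 228, 0]) cube([48, 48, 363]);
  translate([263, 228, 0]) cube([48, 48, 363]);
}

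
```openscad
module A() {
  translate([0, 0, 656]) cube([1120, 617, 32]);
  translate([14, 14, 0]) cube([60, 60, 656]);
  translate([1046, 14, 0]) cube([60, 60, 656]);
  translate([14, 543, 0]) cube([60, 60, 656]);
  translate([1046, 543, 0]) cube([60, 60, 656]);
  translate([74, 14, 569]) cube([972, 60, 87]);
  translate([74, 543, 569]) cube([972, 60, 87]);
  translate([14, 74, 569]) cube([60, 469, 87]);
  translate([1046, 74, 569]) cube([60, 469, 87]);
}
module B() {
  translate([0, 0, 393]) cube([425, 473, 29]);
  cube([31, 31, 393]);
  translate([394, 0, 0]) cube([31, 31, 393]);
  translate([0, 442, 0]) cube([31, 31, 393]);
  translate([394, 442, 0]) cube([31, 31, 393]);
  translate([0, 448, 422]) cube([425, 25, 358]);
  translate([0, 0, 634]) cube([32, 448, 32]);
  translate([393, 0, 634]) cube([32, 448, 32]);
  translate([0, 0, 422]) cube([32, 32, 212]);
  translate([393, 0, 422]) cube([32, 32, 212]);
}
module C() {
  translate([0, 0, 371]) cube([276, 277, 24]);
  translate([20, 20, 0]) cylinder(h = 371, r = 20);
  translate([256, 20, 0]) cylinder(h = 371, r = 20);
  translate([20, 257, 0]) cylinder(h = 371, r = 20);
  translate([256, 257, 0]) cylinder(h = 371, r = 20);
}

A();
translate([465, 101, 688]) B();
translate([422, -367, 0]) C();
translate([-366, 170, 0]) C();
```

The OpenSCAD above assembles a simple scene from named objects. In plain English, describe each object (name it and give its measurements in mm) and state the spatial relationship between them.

A is a table with a 1120×617 mm rectangular top, 32 mm thick, top surface at z = 688 mm, supported by four 60×60 mm square legs, each inset 14 mm from the nearest pair of top edges, running from the floor. Four apron rails, 60 mm thick and 87 mm tall, run between adjacent legs with their top edges flush with the underside of the top and their outer faces flush with the legs' outer faces.

B is a chair: 425×473 mm seat, 29 mm thick, top at z = 422 mm, on four 31 mm square corner legs flush with the seat edges. A 25 mm thick backrest slab spans the full seat width, extending 358 mm above the seat top, its back face flush with the seat's +y edge. Two armrests of 32×32 mm section run along each side from the seat's front edge to the front of the backrest, top faces 244 mm above the seat top and outer faces flush with the seat's x-edges; a 32×32 mm post under the front of each armrest stands on the seat at the front corner.

C is a four-legged stool. The seat is 276×277 mm, 24 mm thick, top at z = 395 mm. It stands on four round legs, each 40 mm in diameter, from z = 0 to the seat underside, each leg's axis is inset half a diameter from the nearest pair of seat edges (so the leg's bounding box is flush with the corner).

The chair is on top of the table. Two stools sit around the table at the −y, −x sides.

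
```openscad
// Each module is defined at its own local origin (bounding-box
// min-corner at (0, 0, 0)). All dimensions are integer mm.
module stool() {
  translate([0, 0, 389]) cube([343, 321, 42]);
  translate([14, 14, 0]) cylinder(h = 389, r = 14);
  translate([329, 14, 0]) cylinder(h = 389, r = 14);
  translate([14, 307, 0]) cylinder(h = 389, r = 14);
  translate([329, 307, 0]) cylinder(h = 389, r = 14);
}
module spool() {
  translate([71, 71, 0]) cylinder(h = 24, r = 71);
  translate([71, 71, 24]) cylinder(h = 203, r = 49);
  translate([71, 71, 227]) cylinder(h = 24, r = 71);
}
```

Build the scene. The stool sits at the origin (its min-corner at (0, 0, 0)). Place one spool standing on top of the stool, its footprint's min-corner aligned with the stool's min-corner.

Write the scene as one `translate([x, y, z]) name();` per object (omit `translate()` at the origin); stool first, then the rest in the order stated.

stool();
translate([0, 0, 431]) spool();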